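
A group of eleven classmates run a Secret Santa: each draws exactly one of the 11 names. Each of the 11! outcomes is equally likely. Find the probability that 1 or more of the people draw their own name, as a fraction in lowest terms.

2523223/3991680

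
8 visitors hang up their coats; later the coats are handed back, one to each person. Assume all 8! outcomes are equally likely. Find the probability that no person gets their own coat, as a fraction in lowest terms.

Favorable outcomes: !8 = 14833.
Total outcomes: 8! = 40320.
Probability = 14833/40320 = 2119/5760.

2119/5760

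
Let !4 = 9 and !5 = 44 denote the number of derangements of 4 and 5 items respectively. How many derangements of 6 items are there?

265

!6 = (6-1)·(!5 + !4) = 5·(44 + 9) = 5·53 = 265.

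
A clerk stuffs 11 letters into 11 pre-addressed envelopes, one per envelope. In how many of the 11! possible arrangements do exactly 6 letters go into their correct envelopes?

20328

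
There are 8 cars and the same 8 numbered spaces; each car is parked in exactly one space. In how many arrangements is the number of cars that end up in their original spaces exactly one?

14832

Pick the single fixed position: C(8,1) = 8 ways.
The other 7 form a derangement: !7 = 1854.
Total: 8 × 1854 = 14832.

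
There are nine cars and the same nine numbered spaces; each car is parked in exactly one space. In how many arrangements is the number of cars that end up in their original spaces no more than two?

Sum C(9,i)·!(9-i) for i = 0..2:
  i=0: C(9,0)·!9 = 1·133496 = 133496
  i=1: C(9,1)·!8 = 9·14833 = 133497
  i=2: C(9,2)·!7 = 36·1854 = 66744
Total = 333737.

333737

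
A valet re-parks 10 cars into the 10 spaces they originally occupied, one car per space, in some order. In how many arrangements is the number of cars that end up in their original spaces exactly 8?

45

Pick the 8 fixed positions: C(10,8) = 45 ways.
The other 2 form a derangement: !2 = 1.
Total: 45 × 1 = 45.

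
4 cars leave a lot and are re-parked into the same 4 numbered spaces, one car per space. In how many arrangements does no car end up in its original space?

!4 is the nearest integer to 4!/e.
4! = 24, and 24/e ≈ 8.83, so !4 = 9.

9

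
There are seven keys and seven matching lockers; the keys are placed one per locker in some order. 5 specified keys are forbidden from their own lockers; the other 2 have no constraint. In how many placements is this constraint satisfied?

Let A_j be the event that the j-th constrained one is fixed. By inclusion-exclusion over the 5 events:
Σ_{j=0}^{5} (-1)^j C(5,j)(7-j)!
= C(5,0)·7! - C(5,1)·6! + C(5,2)·5! - C(5,3)·4! + C(5,4)·3! - C(5,5)·2!
= 5040 - 3600 + 1200 - 240 + 30 - 2
= 2428

2428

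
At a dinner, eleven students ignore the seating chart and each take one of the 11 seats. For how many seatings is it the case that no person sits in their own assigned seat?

14684570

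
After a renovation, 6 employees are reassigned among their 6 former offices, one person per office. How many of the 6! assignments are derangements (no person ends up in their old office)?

265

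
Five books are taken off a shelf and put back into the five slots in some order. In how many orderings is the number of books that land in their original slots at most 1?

89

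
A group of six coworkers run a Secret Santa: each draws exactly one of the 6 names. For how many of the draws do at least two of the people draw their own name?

# with exactly i fixed is C(6,i)·!(6-i); sum over i=2..6:
  i=2: C(6,2)·!4 = 15·9 = 135
  i=3: C(6,3)·!3 = 20·2 = 40
  i=4: C(6,4)·!2 = 15·1 = 15
  i=5: C(6,5)·!1 = 6·0 = 0
  i=6: C(6,6)·!0 = 1·1 = 1
Total = 191.

191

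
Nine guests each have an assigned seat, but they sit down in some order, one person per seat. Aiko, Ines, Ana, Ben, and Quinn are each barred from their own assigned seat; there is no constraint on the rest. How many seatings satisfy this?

205056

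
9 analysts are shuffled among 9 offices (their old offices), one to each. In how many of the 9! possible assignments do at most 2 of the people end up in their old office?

333737

# with exactly i fixed is C(9,i)·!(9-i); sum over i=0..2:
  i=0: C(9,0)·!9 = 1·133496 = 133496
  i=1: C(9,1)·!8 = 9·14833 = 133497
  i=2: C(9,2)·!7 = 36·1854 = 66744
Total = 333737.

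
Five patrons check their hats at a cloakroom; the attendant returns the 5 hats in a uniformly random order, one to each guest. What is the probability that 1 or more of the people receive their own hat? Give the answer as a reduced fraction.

19/30

Favorable outcomes: Σ_{i≥1} C(5,i)·!(5-i) = 5·9 + 10·2 + 10·1 + 5·0 + 1·1 = 76.
Total outcomes: 5! = 120.
Probability = 76/120 = 19/30.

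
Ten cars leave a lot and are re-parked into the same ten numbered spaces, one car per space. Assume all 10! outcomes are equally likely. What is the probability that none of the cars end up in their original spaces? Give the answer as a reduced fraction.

Favorable outcomes: !10 = 1334961.
Total outcomes: 10! = 3628800.
Probability = 1334961/3628800 = 16481/44800.

16481/44800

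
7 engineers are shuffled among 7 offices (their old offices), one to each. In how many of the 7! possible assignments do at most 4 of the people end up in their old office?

5018

Sum C(7,i)·!(7-i) for i = 0..4:
  i=0: C(7,0)·!7 = 1·1854 = 1854
  i=1: C(7,1)·!6 = 7·265 = 1855
  i=2: C(7,2)·!5 = 21·44 = 924
  i=3: C(7,3)·!4 = 35·9 = 315
  i=4: C(7,4)·!3 = 35·2 = 70
Total = 5018.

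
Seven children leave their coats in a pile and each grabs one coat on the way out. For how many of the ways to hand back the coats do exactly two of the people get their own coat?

924

Pick the 2 fixed positions: C(7,2) = 21 ways.
The remaining 5 must be deranged: !5 = 44.
Total: 21 × 44 = 924.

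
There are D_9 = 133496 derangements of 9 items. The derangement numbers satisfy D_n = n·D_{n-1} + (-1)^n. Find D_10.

D_10 = 10·133496 + 1 = 1334961.

1334961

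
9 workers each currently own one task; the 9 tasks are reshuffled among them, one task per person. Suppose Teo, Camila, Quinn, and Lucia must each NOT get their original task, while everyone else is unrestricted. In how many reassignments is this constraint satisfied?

229080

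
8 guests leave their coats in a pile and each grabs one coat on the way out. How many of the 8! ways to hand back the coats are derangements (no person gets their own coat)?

14833

The number of derangements of 8 is !8 = Σ_{k=0}^{8} (-1)^k·8!/k!
= 8! - 8!/1! + 8!/2! - 8!/3! + 8!/4! - 8!/5! + 8!/6! - 8!/7! + 8!/8!
= 40320 - 40320 + 20160 - 6720 + 1680 - 336 + 56 - 8 + 1
= 14833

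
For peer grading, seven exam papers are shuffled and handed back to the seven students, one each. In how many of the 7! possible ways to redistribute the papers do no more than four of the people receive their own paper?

5018

Sum C(7,i)·!(7-i) for i = 0..4:
  i=0: C(7,0)·!7 = 1·1854 = 1854
  i=1: C(7,1)·!6 = 7·265 = 1855
  i=2: C(7,2)·!5 = 21·44 = 924
  i=3: C(7,3)·!4 = 35·9 = 315
  i=4: C(7,4)·!3 = 35·2 = 70
Total = 5018.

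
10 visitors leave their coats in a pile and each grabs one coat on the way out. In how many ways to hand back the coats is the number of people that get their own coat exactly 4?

55650

Pick the 4 fixed positions: C(10,4) = 210 ways.
The other 6 form a derangement: !6 = 265.
Total: 210 × 265 = 55650.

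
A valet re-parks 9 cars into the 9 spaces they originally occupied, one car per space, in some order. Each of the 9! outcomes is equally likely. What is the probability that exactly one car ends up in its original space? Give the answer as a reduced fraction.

2119/5760

Favorable outcomes: C(9,1)·!8 = 9·14833 = 133497.
Total outcomes: 9! = 362880.
Probability = 133497/362880 = 2119/5760.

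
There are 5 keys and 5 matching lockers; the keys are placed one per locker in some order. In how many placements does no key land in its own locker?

44

!5 = 5! · Σ_{k=0}^{5} (-1)^k/k!
= 5! - 5!/1! + 5!/2! - 5!/3! + 5!/4! - 5!/5!
= 120 - 120 + 60 - 20 + 5 - 1
= 44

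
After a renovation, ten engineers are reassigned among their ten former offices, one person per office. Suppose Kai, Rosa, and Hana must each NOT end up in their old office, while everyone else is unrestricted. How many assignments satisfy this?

2656080

Let A_j be the event that the j-th constrained one is fixed. By inclusion-exclusion over the 3 events:
Σ_{j=0}^{3} (-1)^j C(3,j)(10-j)!
= C(3,0)·10! - C(3,1)·9! + C(3,2)·8! - C(3,3)·7!
= 3628800 - 1088640 + 120960 - 5040
= 2656080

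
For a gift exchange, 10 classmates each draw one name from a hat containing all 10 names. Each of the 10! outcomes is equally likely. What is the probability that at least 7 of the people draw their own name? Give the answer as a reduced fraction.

143/1814400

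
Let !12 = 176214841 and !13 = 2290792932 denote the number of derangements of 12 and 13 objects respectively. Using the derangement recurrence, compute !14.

!14 = (14-1)·(!13 + !12) = 13·(2290792932 + 176214841) = 13·2467007773 = 32071101049.

32071101049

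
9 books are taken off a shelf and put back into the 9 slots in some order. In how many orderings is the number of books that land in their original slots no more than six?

362843

Sum C(9,i)·!(9-i) for i = 0..6:
  i=0: C(9,0)·!9 = 1·133496 = 133496
  i=1: C(9,1)·!8 = 9·14833 = 133497
  i=2: C(9,2)·!7 = 36·1854 = 66744
  i=3: C(9,3)·!6 = 84·265 = 22260
  i=4: C(9,4)·!5 = 126·44 = 5544
  i=5: C(9,5)·!4 = 126·9 = 1134
  i=6: C(9,6)·!3 = 84·2 = 168
Total = 362843.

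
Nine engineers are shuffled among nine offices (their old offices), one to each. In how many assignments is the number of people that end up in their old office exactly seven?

36

Choose which 7 of the 9 are fixed: C(9,7) = 36.
The other 2 form a derangement: !2 = 1.
Total: 36 × 1 = 36.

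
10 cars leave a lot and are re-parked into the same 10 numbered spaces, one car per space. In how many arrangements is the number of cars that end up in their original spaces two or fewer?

3337406

Sum C(10,i)·!(10-i) for i = 0..2:
  i=0: C(10,0)·!10 = 1·1334961 = 1334961
  i=1: C(10,1)·!9 = 10·133496 = 1334960
  i=2: C(10,2)·!8 = 45·14833 = 667485
Total = 3337406.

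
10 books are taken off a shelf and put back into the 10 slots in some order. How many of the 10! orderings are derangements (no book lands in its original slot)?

Recurrence: !10 = 9·(!9 + !8).
!10 = 9·(133496 + 14833) = 9·148329 = 1334961

1334961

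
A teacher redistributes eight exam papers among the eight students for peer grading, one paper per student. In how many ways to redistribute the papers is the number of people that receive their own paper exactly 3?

2464

Choose which 3 of the 8 are fixed: C(8,3) = 56.
The remaining 5 must be deranged: !5 = 44.
Total: 56 × 44 = 2464.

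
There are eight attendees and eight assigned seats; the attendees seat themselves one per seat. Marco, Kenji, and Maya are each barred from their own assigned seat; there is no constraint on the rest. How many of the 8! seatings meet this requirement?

Let A_j be the event that the j-th constrained one is fixed. By inclusion-exclusion over the 3 events:
Σ_{j=0}^{3} (-1)^j C(3,j)(8-j)!
= C(3,0)·8! - C(3,1)·7! + C(3,2)·6! - C(3,3)·5!
= 40320 - 15120 + 2160 - 120
= 27240

27240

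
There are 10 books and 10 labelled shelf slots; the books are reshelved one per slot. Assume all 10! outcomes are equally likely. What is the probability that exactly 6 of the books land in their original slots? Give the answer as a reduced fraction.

Favorable outcomes: C(10,6)·!4 = 210·9 = 1890.
Total outcomes: 10! = 3628800.
Probability = 1890/3628800 = 1/1920.

1/1920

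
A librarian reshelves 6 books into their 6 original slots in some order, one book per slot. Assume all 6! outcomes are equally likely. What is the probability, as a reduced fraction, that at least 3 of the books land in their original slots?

7/90

Favorable outcomes: Σ_{i≥3} C(6,i)·!(6-i) = 20·2 + 15·1 + 6·0 + 1·1 = 56.
Total outcomes: 6! = 720.
Probability = 56/720 = 7/90.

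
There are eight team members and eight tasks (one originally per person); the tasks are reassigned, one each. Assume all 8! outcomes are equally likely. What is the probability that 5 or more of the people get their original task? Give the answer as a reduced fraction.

Favorable outcomes: Σ_{i≥5} C(8,i)·!(8-i) = 56·2 + 28·1 + 8·0 + 1·1 = 141.
Total outcomes: 8! = 40320.
Probability = 141/40320 = 47/13440.

47/13440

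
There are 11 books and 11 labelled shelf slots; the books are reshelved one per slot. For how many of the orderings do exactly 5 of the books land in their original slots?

122430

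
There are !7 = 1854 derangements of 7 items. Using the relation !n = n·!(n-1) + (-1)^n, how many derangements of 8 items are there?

14833

!8 = 8·1854 + 1 = 14833.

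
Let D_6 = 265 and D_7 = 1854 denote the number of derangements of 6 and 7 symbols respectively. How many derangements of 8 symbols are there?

14833

D_8 = (8-1)·(D_7 + D_6) = 7·(1854 + 265) = 7·2119 = 14833.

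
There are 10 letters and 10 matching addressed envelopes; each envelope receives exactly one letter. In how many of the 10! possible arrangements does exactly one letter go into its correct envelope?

Pick the single fixed position: C(10,1) = 10 ways.
The other 9 form a derangement: !9 = 133496.
Total: 10 × 133496 = 1334960.

1334960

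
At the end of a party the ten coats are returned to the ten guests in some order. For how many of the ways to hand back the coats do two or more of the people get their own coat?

# with exactly i fixed is C(10,i)·!(10-i); sum over i=2..10:
  i=2: C(10,2)·!8 = 45·14833 = 667485
  i=3: C(10,3)·!7 = 120·1854 = 222480
  i=4: C(10,4)·!6 = 210·265 = 55650
  i=5: C(10,5)·!5 = 252·44 = 11088
  i=6: C(10,6)·!4 = 210·9 = 1890
  i=7: C(10,7)·!3 = 120·2 = 240
  i=8: C(10,8)·!2 = 45·1 = 45
  i=9: C(10,9)·!1 = 10·0 = 0
  i=10: C(10,10)·!0 = 1·1 = 1
Total = 958879.

958879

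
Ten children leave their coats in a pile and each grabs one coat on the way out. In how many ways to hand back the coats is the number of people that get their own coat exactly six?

1890

Pick the 6 fixed positions: C(10,6) = 210 ways.
The remaining 4 must be deranged: !4 = 9.
Total: 210 × 9 = 1890.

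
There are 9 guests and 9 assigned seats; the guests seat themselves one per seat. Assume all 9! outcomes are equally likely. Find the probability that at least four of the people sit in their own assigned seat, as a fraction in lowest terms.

6883/362880

Favorable outcomes: Σ_{i≥4} C(9,i)·!(9-i) = 126·44 + 126·9 + 84·2 + 36·1 + 9·0 + 1·1 = 6883.
Total outcomes: 9! = 362880.
Probability = 6883/362880 = 6883/362880.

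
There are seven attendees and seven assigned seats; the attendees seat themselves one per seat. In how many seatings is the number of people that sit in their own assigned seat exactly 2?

924

Pick the 2 fixed positions: C(7,2) = 21 ways.
The other 5 form a derangement: !5 = 44.
Total: 21 × 44 = 924.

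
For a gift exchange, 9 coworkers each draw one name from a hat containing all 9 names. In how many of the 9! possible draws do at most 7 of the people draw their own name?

362879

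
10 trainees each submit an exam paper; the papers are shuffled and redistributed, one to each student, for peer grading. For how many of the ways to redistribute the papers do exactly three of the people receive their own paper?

Pick the 3 fixed positions: C(10,3) = 120 ways.
The remaining 7 must be deranged: !7 = 1854.
Total: 120 × 1854 = 222480.

222480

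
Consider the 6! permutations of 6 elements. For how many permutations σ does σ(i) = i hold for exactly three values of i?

40

Choose which 3 of the 6 are fixed: C(6,3) = 20.
The remaining 3 must be deranged: !3 = 2.
Total: 20 × 2 = 40.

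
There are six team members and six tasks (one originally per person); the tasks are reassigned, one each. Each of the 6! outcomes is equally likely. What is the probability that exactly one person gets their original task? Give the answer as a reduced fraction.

11/30

Favorable outcomes: C(6,1)·!5 = 6·44 = 264.
Total outcomes: 6! = 720.
Probability = 264/720 = 11/30.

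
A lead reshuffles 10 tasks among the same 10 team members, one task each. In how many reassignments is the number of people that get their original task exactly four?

Pick the 4 fixed positions: C(10,4) = 210 ways.
The other 6 form a derangement: !6 = 265.
Total: 210 × 265 = 55650.

55650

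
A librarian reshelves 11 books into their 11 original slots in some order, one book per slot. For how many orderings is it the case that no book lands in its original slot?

Use !n = (n-1)(!(n-1) + !(n-2)).
!11 = 10·(1334961 + 133496) = 10·1468457 = 14684570

14684570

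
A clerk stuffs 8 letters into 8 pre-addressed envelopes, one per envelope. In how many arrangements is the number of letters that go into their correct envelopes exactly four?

630

Pick the 4 fixed positions: C(8,4) = 70 ways.
The remaining 4 must be deranged: !4 = 9.
Total: 70 × 9 = 630.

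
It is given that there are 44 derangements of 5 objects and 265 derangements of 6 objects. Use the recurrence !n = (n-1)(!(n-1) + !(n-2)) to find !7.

!7 = (7-1)·(!6 + !5) = 6·(265 + 44) = 6·309 = 1854.

1854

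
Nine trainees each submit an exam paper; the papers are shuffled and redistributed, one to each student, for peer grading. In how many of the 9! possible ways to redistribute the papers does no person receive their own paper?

133496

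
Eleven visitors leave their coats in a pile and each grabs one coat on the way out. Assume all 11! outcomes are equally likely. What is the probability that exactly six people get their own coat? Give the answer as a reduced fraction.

Favorable outcomes: C(11,6)·!5 = 462·44 = 20328.
Total outcomes: 11! = 39916800.
Probability = 20328/39916800 = 11/21600.

11/21600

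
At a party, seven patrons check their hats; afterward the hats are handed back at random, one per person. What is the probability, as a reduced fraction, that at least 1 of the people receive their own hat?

177/280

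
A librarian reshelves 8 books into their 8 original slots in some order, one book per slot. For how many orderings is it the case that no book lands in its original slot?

!8 is the nearest integer to 8!/e.
8! = 40320, and 40320/e ≈ 14832.90, so !8 = 14833.

14833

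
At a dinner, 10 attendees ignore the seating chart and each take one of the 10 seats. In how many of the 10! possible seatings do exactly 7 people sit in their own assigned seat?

Choose which 7 of the 10 are fixed: C(10,7) = 120.
The other 3 form a derangement: !3 = 2.
Total: 120 × 2 = 240.

240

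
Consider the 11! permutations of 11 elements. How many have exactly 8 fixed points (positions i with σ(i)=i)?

Choose which 8 of the 11 are fixed: C(11,8) = 165.
The remaining 3 must be deranged: !3 = 2.
Total: 165 × 2 = 330.

330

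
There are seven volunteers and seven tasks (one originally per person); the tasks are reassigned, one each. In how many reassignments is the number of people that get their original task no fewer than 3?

# with exactly i fixed is C(7,i)·!(7-i); sum over i=3..7:
  i=3: C(7,3)·!4 = 35·9 = 315
  i=4: C(7,4)·!3 = 35·2 = 70
  i=5: C(7,5)·!2 = 21·1 = 21
  i=6: C(7,6)·!1 = 7·0 = 0
  i=7: C(7,7)·!0 = 1·1 = 1
Total = 407.

407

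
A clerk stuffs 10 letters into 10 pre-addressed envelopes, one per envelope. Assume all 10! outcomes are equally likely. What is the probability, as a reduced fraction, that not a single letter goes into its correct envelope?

16481/44800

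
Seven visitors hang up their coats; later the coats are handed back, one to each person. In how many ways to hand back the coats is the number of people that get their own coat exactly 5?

Choose which 5 of the 7 are fixed: C(7,5) = 21.
The other 2 form a derangement: !2 = 1.
Total: 21 × 1 = 21.

21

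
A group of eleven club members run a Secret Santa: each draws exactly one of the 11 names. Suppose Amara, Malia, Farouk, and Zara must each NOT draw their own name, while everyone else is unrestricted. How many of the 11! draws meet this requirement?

Inclusion-exclusion on the 4 forbidden self-matches:
Σ_{j=0}^{4} (-1)^j C(4,j)(11-j)!
= C(4,0)·11! - C(4,1)·10! + C(4,2)·9! - C(4,3)·8! + C(4,4)·7!
= 39916800 - 14515200 + 2177280 - 161280 + 5040
= 27422640

27422640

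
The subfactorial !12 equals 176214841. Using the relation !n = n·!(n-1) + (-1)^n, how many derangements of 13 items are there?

2290792932

!13 = 13·176214841 - 1 = 2290792932.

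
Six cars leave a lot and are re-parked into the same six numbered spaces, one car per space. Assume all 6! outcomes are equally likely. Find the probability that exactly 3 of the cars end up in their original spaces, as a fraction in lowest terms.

1/18

Favorable outcomes: C(6,3)·!3 = 20·2 = 40.
Total outcomes: 6! = 720.
Probability = 40/720 = 1/18.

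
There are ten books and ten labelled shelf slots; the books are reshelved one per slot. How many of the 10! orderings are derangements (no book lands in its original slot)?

Use !n = n·!(n-1) + (-1)^n.
!10 = 10·133496 + 1 = 1334961

1334961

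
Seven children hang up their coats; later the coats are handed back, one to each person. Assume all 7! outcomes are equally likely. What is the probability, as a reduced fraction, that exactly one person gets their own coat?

Favorable outcomes: C(7,1)·!6 = 7·265 = 1855.
Total outcomes: 7! = 5040.
Probability = 1855/5040 = 53/144.

53/144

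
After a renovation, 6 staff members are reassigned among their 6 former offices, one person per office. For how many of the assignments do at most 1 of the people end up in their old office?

Sum C(6,i)·!(6-i) for i = 0..1:
  i=0: C(6,0)·!6 = 1·265 = 265
  i=1: C(6,1)·!5 = 6·44 = 264
Total = 529.

529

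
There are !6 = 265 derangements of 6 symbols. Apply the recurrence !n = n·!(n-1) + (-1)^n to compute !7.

1854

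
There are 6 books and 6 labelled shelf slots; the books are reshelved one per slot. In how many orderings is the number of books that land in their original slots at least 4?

Sum C(6,i)·!(6-i) for i = 4..6:
  i=4: C(6,4)·!2 = 15·1 = 15
  i=5: C(6,5)·!1 = 6·0 = 0
  i=6: C(6,6)·!0 = 1·1 = 1
Total = 16.

16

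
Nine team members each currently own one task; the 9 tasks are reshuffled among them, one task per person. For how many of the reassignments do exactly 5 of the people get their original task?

1134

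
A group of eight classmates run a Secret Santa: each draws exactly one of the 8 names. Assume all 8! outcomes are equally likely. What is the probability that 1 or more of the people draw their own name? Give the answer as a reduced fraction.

Favorable outcomes: Σ_{i≥1} C(8,i)·!(8-i) = 8·1854 + 28·265 + 56·44 + 70·9 + 56·2 + 28·1 + 8·0 + 1·1 = 25487.
Total outcomes: 8! = 40320.
Probability = 25487/40320 = 3641/5760.

3641/5760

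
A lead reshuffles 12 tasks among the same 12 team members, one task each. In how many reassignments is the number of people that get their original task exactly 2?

88107426

Choose which 2 of the 12 are fixed: C(12,2) = 66.
The other 10 form a derangement: !10 = 1334961.
Total: 66 × 1334961 = 88107426.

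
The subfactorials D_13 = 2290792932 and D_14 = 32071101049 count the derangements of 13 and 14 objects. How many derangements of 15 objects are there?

481066515734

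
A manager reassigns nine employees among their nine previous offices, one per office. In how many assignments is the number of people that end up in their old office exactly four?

5544

Choose which 4 of the 9 are fixed: C(9,4) = 126.
The other 5 form a derangement: !5 = 44.
Total: 126 × 44 = 5544.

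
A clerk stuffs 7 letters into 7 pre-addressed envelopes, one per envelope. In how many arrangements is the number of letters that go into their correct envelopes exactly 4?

70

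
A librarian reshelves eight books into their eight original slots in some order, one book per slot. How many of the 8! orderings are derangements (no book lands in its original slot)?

By inclusion-exclusion, !8 = Σ (-1)^k · 8!/k! for k=0..8
= 8! - 8!/1! + 8!/2! - 8!/3! + 8!/4! - 8!/5! + 8!/6! - 8!/7! + 8!/8!
= 40320 - 40320 + 20160 - 6720 + 1680 - 336 + 56 - 8 + 1
= 14833

14833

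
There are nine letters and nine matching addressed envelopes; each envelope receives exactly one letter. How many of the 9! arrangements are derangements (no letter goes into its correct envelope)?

The subfactorial !9 = [9!/e] (nearest integer).
9! = 362880, and 362880/e ≈ 133496.09, so !9 = 133496.

133496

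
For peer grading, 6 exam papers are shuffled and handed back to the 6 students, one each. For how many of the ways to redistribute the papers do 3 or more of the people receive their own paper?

56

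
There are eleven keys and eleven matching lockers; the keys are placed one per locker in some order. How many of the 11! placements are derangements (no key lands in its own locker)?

Use !n = n·!(n-1) + (-1)^n.
!11 = 11·1334961 - 1 = 14684570

14684570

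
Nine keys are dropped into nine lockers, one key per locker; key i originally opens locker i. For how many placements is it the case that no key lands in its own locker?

!9 is the nearest integer to 9!/e.
9! = 362880, and 362880/e ≈ 133496.09, so !9 = 133496.

133496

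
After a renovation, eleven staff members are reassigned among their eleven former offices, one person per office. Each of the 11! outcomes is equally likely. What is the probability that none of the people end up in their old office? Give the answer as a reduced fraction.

1468457/3991680

Favorable outcomes: !11 = 14684570.
Total outcomes: 11! = 39916800.
Probability = 14684570/39916800 = 1468457/3991680.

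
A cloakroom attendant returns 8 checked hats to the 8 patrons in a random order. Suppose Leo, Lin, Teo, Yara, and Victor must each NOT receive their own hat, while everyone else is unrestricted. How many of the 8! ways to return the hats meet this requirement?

21234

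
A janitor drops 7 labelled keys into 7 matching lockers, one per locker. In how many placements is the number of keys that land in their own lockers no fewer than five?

22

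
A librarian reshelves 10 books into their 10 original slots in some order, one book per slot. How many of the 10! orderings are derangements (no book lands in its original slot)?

Use !n = (n-1)(!(n-1) + !(n-2)).
!10 = 9·(133496 + 14833) = 9·148329 = 1334961

1334961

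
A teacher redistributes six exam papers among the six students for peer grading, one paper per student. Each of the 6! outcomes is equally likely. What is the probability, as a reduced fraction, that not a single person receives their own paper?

53/144

Favorable outcomes: !6 = 265.
Total outcomes: 6! = 720.
Probability = 265/720 = 53/144.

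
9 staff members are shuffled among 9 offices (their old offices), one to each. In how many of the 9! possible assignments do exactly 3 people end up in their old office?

Choose which 3 of the 9 are fixed: C(9,3) = 84.
The other 6 form a derangement: !6 = 265.
Total: 84 × 265 = 22260.

22260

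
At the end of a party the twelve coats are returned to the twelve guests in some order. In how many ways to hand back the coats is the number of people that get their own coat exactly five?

1468368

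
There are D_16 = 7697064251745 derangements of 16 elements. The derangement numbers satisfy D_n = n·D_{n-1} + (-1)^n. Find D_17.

130850092279664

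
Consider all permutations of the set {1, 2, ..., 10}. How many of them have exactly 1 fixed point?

1334960

Choose which one of the 10 is fixed: C(10,1) = 10.
The other 9 form a derangement: !9 = 133496.
Total: 10 × 133496 = 1334960.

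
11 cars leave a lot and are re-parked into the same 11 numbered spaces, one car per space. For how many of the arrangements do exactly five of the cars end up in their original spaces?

122430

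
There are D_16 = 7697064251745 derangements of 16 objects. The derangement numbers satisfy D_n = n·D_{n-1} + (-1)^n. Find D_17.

130850092279664

D_17 = 17·7697064251745 - 1 = 130850092279664.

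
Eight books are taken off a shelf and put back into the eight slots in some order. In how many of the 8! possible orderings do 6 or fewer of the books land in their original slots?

Sum C(8,i)·!(8-i) for i = 0..6:
  i=0: C(8,0)·!8 = 1·14833 = 14833
  i=1: C(8,1)·!7 = 8·1854 = 14832
  i=2: C(8,2)·!6 = 28·265 = 7420
  i=3: C(8,3)·!5 = 56·44 = 2464
  i=4: C(8,4)·!4 = 70·9 = 630
  i=5: C(8,5)·!3 = 56·2 = 112
  i=6: C(8,6)·!2 = 28·1 = 28
Total = 40319.

40319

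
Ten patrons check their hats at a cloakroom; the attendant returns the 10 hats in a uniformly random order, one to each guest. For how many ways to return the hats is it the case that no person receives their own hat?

1334961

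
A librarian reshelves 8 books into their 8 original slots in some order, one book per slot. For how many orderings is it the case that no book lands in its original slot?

14833

By inclusion-exclusion, !8 = Σ (-1)^k · 8!/k! for k=0..8
= 8! - 8!/1! + 8!/2! - 8!/3! + 8!/4! - 8!/5! + 8!/6! - 8!/7! + 8!/8!
= 40320 - 40320 + 20160 - 6720 + 1680 - 336 + 56 - 8 + 1
= 14833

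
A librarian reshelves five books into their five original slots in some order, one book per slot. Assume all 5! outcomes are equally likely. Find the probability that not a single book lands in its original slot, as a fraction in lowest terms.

11/30

Favorable outcomes: !5 = 44.
Total outcomes: 5! = 120.
Probability = 44/120 = 11/30.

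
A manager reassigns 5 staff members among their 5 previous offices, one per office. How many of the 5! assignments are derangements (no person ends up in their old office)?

!5 is the nearest integer to 5!/e.
5! = 120, and 120/e ≈ 44.15, so !5 = 44.

44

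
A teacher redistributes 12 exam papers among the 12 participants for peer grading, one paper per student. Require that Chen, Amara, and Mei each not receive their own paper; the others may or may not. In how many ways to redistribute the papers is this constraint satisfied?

369774720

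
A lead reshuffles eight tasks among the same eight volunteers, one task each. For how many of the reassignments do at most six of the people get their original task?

Sum C(8,i)·!(8-i) for i = 0..6:
  i=0: C(8,0)·!8 = 1·14833 = 14833
  i=1: C(8,1)·!7 = 8·1854 = 14832
  i=2: C(8,2)·!6 = 28·265 = 7420
  i=3: C(8,3)·!5 = 56·44 = 2464
  i=4: C(8,4)·!4 = 70·9 = 630
  i=5: C(8,5)·!3 = 56·2 = 112
  i=6: C(8,6)·!2 = 28·1 = 28
Total = 40319.

40319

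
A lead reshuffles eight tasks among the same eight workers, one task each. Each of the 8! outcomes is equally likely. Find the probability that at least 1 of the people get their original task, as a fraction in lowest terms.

3641/5760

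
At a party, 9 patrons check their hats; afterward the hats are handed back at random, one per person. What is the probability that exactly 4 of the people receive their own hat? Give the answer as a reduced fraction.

11/720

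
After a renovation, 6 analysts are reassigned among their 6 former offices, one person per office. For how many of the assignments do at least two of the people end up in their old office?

Sum C(6,i)·!(6-i) for i = 2..6:
  i=2: C(6,2)·!4 = 15·9 = 135
  i=3: C(6,3)·!3 = 20·2 = 40
  i=4: C(6,4)·!2 = 15·1 = 15
  i=5: C(6,5)·!1 = 6·0 = 0
  i=6: C(6,6)·!0 = 1·1 = 1
Total = 191.

191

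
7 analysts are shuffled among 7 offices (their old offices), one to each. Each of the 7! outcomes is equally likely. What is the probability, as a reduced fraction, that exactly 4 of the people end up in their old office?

Favorable outcomes: C(7,4)·!3 = 35·2 = 70.
Total outcomes: 7! = 5040.
Probability = 70/5040 = 1/72.

1/72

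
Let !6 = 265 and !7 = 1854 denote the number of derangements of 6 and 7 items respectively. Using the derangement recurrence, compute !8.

14833

!8 = (8-1)·(!7 + !6) = 7·(1854 + 265) = 7·2119 = 14833.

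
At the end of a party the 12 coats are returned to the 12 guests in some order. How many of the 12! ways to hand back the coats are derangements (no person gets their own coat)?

176214841

The subfactorial !12 = [12!/e] (nearest integer).
12! = 479001600, and 479001600/e ≈ 176214840.93, so !12 = 176214841.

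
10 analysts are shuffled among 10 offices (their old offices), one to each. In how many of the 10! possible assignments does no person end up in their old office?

1334961

Recurrence: !10 = 10·!9 + (-1)^10.
!10 = 10·133496 + 1 = 1334961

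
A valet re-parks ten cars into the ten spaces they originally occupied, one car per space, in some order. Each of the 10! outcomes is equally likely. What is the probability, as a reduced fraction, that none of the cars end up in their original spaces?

16481/44800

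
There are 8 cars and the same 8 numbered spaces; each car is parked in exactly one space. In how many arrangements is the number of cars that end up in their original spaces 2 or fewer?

37085

# with exactly i fixed is C(8,i)·!(8-i); sum over i=0..2:
  i=0: C(8,0)·!8 = 1·14833 = 14833
  i=1: C(8,1)·!7 = 8·1854 = 14832
  i=2: C(8,2)·!6 = 28·265 = 7420
Total = 37085.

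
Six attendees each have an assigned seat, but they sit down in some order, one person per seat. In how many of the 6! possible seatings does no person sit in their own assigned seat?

265

Use !n = (n-1)(!(n-1) + !(n-2)).
!6 = 5·(44 + 9) = 5·53 = 265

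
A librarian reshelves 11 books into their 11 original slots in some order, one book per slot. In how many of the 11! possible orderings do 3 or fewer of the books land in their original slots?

Sum C(11,i)·!(11-i) for i = 0..3:
  i=0: C(11,0)·!11 = 1·14684570 = 14684570
  i=1: C(11,1)·!10 = 11·1334961 = 14684571
  i=2: C(11,2)·!9 = 55·133496 = 7342280
  i=3: C(11,3)·!8 = 165·14833 = 2447445
Total = 39158866.

39158866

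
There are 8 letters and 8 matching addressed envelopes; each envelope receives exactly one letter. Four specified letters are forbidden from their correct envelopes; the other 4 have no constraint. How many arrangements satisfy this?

Let A_j be the event that the j-th constrained one is fixed. By inclusion-exclusion over the 4 events:
Σ_{j=0}^{4} (-1)^j C(4,j)(8-j)!
= C(4,0)·8! - C(4,1)·7! + C(4,2)·6! - C(4,3)·5! + C(4,4)·4!
= 40320 - 20160 + 4320 - 480 + 24
= 24024

24024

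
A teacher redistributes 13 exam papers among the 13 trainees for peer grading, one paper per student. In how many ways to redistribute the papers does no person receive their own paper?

2290792932

The subfactorial !13 = [13!/e] (nearest integer).
13! = 6227020800, and 6227020800/e ≈ 2290792932.07, so !13 = 2290792932.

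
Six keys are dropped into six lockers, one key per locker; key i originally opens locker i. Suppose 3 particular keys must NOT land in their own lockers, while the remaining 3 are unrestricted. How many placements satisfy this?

Let A_j be the event that the j-th constrained one is fixed. By inclusion-exclusion over the 3 events:
Σ_{j=0}^{3} (-1)^j C(3,j)(6-j)!
= C(3,0)·6! - C(3,1)·5! + C(3,2)·4! - C(3,3)·3!
= 720 - 360 + 72 - 6
= 426

426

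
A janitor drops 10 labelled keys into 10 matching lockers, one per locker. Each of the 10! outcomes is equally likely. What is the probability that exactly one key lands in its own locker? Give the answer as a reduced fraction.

Favorable outcomes: C(10,1)·!9 = 10·133496 = 1334960.
Total outcomes: 10! = 3628800.
Probability = 1334960/3628800 = 16687/45360.

16687/45360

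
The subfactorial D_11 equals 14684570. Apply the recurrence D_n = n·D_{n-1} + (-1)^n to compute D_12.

176214841

D_12 = 12·14684570 + 1 = 176214841.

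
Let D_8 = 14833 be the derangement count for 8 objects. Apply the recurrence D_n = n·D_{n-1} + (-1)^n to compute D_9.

133496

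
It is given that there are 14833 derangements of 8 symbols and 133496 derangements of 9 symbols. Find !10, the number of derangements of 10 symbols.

1334961

!10 = (10-1)·(!9 + !8) = 9·(133496 + 14833) = 9·148329 = 1334961.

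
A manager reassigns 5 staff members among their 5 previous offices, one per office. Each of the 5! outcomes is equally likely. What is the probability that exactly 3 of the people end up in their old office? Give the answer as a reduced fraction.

Favorable outcomes: C(5,3)·!2 = 10·1 = 10.
Total outcomes: 5! = 120.
Probability = 10/120 = 1/12.

1/12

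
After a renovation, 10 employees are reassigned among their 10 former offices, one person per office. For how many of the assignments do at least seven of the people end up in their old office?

286

# with exactly i fixed is C(10,i)·!(10-i); sum over i=7..10:
  i=7: C(10,7)·!3 = 120·2 = 240
  i=8: C(10,8)·!2 = 45·1 = 45
  i=9: C(10,9)·!1 = 10·0 = 0
  i=10: C(10,10)·!0 = 1·1 = 1
Total = 286.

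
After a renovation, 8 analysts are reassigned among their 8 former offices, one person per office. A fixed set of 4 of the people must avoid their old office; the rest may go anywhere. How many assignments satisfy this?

Let A_j be the event that the j-th constrained one is fixed. By inclusion-exclusion over the 4 events:
Σ_{j=0}^{4} (-1)^j C(4,j)(8-j)!
= C(4,0)·8! - C(4,1)·7! + C(4,2)·6! - C(4,3)·5! + C(4,4)·4!
= 40320 - 20160 + 4320 - 480 + 24
= 24024

24024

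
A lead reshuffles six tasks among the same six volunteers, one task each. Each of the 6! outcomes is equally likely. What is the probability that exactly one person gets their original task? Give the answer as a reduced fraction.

11/30

Favorable outcomes: C(6,1)·!5 = 6·44 = 264.
Total outcomes: 6! = 720.
Probability = 264/720 = 11/30.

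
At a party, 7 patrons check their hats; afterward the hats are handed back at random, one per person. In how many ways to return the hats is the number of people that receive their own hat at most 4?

Sum C(7,i)·!(7-i) for i = 0..4:
  i=0: C(7,0)·!7 = 1·1854 = 1854
  i=1: C(7,1)·!6 = 7·265 = 1855
  i=2: C(7,2)·!5 = 21·44 = 924
  i=3: C(7,3)·!4 = 35·9 = 315
  i=4: C(7,4)·!3 = 35·2 = 70
Total = 5018.

5018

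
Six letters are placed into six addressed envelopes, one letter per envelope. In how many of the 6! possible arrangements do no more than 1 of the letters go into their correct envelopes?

529

# with exactly i fixed is C(6,i)·!(6-i); sum over i=0..1:
  i=0: C(6,0)·!6 = 1·265 = 265
  i=1: C(6,1)·!5 = 6·44 = 264
Total = 529.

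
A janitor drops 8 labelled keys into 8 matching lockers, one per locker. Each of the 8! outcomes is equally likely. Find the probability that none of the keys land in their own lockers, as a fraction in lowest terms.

2119/5760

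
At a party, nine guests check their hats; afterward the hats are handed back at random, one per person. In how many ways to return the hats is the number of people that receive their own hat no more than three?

355997

# with exactly i fixed is C(9,i)·!(9-i); sum over i=0..3:
  i=0: C(9,0)·!9 = 1·133496 = 133496
  i=1: C(9,1)·!8 = 9·14833 = 133497
  i=2: C(9,2)·!7 = 36·1854 = 66744
  i=3: C(9,3)·!6 = 84·265 = 22260
Total = 355997.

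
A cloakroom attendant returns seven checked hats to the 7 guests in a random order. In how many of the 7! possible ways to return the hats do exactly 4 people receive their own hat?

70

Pick the 4 fixed positions: C(7,4) = 35 ways.
The remaining 3 must be deranged: !3 = 2.
Total: 35 × 2 = 70.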